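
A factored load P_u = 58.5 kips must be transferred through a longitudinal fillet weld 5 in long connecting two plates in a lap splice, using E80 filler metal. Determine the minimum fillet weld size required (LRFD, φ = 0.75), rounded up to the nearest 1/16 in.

w = 1/2 in

E80XX → F_EXX = 80 ksi.
Total weld length L = 5 in.
Required throat t_e = P_u / (φ × 0.6 F_EXX × L) = 58.5 / (0.75 × 0.6 × 80 × 5) = 0.325 in.
Required leg w = t_e / 0.707 = 0.4597 in → use 1/2 in.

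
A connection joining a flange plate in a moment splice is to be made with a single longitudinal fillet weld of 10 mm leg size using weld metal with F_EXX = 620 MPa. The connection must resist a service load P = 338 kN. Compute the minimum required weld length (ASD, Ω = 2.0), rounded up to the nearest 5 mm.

Throat t_e = 0.707 × 10 = 7.07 mm.
r_n/Ω = (0.6 × 620 × 7.07) / 2.0 = 1315 N/mm = 1.315 kN/mm.
L_req = P / (r_n/Ω) = 338 / 1.315 = 257 mm total.
Round up → use L = 260 mm.

L = 260 mm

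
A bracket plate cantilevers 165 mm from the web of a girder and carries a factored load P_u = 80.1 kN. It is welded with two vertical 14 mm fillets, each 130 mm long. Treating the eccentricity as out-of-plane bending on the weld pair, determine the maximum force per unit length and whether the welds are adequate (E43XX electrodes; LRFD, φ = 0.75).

f_max ≈ 2370 N/mm; NOT adequate

E43XX → F_EXX = 430 MPa.
L_w = 2 × 130 = 260 mm; section modulus (unit throat) S = 2 × L²/6 = 5633 mm².
Direct shear f_v = P/L_w = 80.1×10³/260 = 308.1 N/mm.
Moment M = P × e = 80.1×10³ × 165 = 13216000 N·mm; bending f_b = M/S = 2346 N/mm.
f_max = √(f_v² + f_b²) = √(308.1² + 2346²) = 2366 N/mm.
φr_n = 0.75 × 0.6 × 430 × (0.707 × 14) = 1915 N/mm → NOT adequate.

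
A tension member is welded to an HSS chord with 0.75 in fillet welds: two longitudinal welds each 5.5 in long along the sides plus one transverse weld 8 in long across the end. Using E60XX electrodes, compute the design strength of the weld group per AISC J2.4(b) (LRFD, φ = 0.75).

E60XX → F_EXX = 60 ksi.
t_e = 0.707 × 0.75 = 0.5302 in.
R_nwl = 0.6 × 60 × 0.5302 × 11 = 210 kips (longitudinal, 2 welds).
R_nwt = 0.6 × 60 × 0.5302 × 8 = 152.7 kips (transverse, base value).
(i) R_nwl + R_nwt = 362.7 kips; (ii) 0.85 R_nwl + 1.5 R_nwt = 407.6 kips.
R_n = max = 407.6 kips [governs: (ii)]; φR_n = 305.7 kips.

φR_n ≈ 306 kips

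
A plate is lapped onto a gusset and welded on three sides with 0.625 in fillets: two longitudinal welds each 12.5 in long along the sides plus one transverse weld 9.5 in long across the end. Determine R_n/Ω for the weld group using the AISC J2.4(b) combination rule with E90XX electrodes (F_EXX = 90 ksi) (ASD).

t_e = 0.707 × 0.625 = 0.4419 in.
R_nwl = 0.6 × 90 × 0.4419 × 25 = 596.5 kips (longitudinal, 2 welds).
R_nwt = 0.6 × 90 × 0.4419 × 9.5 = 226.7 kips (transverse, base value).
(i) R_nwl + R_nwt = 823.2 kips; (ii) 0.85 R_nwl + 1.5 R_nwt = 847.1 kips.
R_n = max = 847.1 kips [governs: (ii)]; R_n/Ω = 423.5 kips.

R_n/Ω ≈ 424 kips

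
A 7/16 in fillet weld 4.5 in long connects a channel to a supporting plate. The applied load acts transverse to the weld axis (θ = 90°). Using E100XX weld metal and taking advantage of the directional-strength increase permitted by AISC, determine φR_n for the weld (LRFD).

φR_n ≈ 94 kips

E100XX → F_EXX = 100 ksi.
t_e = 0.707 × 0.4375 = 0.3093 in; A_we = 0.3093 × 4.5 = 1.392 in².
Directional factor: 1.0 + 0.5 sin^1.5(90°) = 1.5.
F_nw = 0.6 × 100 × 1.5 = 90 ksi.
φR_n = 0.75 × 90 × 1.392 = 93.95 kips.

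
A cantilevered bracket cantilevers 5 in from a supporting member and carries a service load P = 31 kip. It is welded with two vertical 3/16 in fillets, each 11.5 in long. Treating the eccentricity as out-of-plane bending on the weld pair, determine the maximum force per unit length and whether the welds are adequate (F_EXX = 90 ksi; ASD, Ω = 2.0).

f_max ≈ 3.77 kip/in; NOT adequate

L_w = 2 × 11.5 = 23 in; section modulus (unit throat) S = 2 × L²/6 = 44.08 in².
Direct shear f_v = P/L_w = 31/23 = 1.348 kip/in.
Moment M = P × e = 31 × 5 = 155 kip·in; bending f_b = M/S = 3.516 kip/in.
f_max = √(f_v² + f_b²) = √(1.348² + 3.516²) = 3.766 kip/in.
r_n/Ω = (1/2.0) × 0.6 × 90 × (0.707 × 0.1875) = 3.579 kip/in → NOT adequate.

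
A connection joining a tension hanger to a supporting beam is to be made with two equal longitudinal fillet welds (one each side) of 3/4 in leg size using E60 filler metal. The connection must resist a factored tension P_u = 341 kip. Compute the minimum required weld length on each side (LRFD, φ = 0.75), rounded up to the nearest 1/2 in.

E60XX → F_EXX = 60 ksi.
Throat t_e = 0.707 × 0.75 = 0.5302 in.
φr_n = 0.75 × 0.6 × 60 × 0.5302 = 14.32 kip/in.
L_req = P_u / φr_n = 341 / 14.32 = 23.82 in total.
Per side: 23.82 / 2 = 11.91 in.
Round up → use L = 12 in on each side.

L = 12 in on each side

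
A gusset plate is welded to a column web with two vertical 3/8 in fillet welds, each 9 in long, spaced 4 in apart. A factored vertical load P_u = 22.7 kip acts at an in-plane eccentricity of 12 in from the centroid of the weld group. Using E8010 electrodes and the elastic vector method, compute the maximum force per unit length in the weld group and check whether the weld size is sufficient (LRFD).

E80XX → F_EXX = 80 ksi.
Total weld length L_w = 18 in. Treat welds as unit-width lines.
Polar moment about centroid: J = 2[d³/12 + d(b/2)²] = 2[9³/12 + 9×2²] = 193.5 in³.
Direct shear f_v = P/L_w = 22.7 / 18 = 1.261 kip/in (vertical).
Torsion M = P·e = 22.7 × 12 = 272.4 kip·in.
Critical point at (x, y) = (2, 4.5) from centroid. f_tx = M·y/J = 6.335 kip/in; f_ty = M·x/J = 2.816 kip/in.
Resultant f_max = √[f_tx² + (f_v + f_ty)²] = √[6.335² + (1.261 + 2.816)²] = 7.533 kip/in.
Capacity per unit length: φr_n = 0.75 × 0.6 × 80 × (0.707 × 0.375) = 9.544 kip/in.
7.533 ≤ 9.544 → adequate.

f_max ≈ 7.53 kip/in; adequate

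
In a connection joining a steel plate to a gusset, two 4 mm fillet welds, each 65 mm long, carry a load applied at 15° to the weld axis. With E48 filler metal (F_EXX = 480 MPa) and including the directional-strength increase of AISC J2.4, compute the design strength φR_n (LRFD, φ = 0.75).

φR_n ≈ 84.6 kN

t_e = 0.707 × 4 = 2.828 mm; A_we = 2.828 × 130 = 367.6 mm².
Directional factor: 1.0 + 0.5 sin^1.5(15°) = 1.066.
F_nw = 0.6 × 480 × 1.066 = 307 MPa.
φR_n = 0.75 × 307 × 367.6 × 10⁻³ = 84.64 kN.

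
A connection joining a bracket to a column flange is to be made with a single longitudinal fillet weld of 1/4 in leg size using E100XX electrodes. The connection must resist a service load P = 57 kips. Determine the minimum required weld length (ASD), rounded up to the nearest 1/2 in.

E100XX → F_EXX = 100 ksi.
Throat t_e = 0.707 × 0.25 = 0.1767 in.
r_n/Ω = (0.6 × 100 × 0.1767) / 2.0 = 5.302 kip/in.
L_req = P / (r_n/Ω) = 57 / 5.302 = 10.75 in total.
Round up → use L = 11 in.

L = 11 in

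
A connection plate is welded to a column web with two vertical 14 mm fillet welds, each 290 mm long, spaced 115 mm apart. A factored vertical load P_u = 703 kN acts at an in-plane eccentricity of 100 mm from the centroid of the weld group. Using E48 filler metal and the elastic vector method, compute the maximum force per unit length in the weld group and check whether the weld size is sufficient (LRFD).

f_max ≈ 2540 N/mm; NOT adequate

E48XX → F_EXX = 480 MPa.
Total weld length L_w = 580 mm. Treat welds as unit-width lines.
Polar moment about centroid: J = 2[d³/12 + d(b/2)²] = 2[290³/12 + 290×57.5²] = 5982000 mm³.
Direct shear f_v = P/L_w = 703×10³ / 580 = 1212 N/mm (vertical).
Torsion M = P·e = 703×10³ × 100 = 70300000 N·mm.
Critical point at (x, y) = (57.5, 145) from centroid. f_tx = M·y/J = 1704 N/mm; f_ty = M·x/J = 675.7 N/mm.
Resultant f_max = √[f_tx² + (f_v + f_ty)²] = √[1704² + (1212 + 675.7)²] = 2543 N/mm.
Capacity per unit length: φr_n = 0.75 × 0.6 × 480 × (0.707 × 14) = 2138 N/mm.
2543 > 2138 → NOT adequate.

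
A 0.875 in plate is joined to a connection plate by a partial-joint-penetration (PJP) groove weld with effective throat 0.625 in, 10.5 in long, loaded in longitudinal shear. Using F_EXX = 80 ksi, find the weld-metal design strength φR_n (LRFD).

Effective throat (given) t_e = 0.625 in.
A_we = 0.625 × 10.5 = 6.562 in².
F_nw = 0.6 F_EXX = 48 ksi.
φR_n = 0.75 × 48 × 6.562 = 236.2 kips.

φR_n ≈ 236 kips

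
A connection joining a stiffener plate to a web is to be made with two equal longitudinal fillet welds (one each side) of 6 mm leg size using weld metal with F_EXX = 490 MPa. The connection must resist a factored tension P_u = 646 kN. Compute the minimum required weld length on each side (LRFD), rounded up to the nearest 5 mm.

L = 350 mm on each side

Throat t_e = 0.707 × 6 = 4.242 mm.
φr_n = 0.75 × 0.6 × 490 × 4.242 × 10⁻³ = 0.9354 kN/mm.
L_req = P_u / φr_n = 646 / 0.9354 = 690.6 mm total.
Per side: 690.6 / 2 = 345.3 mm.
Round up → use L = 350 mm on each side.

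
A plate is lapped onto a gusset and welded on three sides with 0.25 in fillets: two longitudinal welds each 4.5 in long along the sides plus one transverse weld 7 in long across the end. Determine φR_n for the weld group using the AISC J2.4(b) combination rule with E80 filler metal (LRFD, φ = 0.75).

φR_n ≈ 115 kip

E80XX → F_EXX = 80 ksi.
t_e = 0.707 × 0.25 = 0.1767 in.
R_nwl = 0.6 × 80 × 0.1767 × 9 = 76.36 kip (longitudinal, 2 welds).
R_nwt = 0.6 × 80 × 0.1767 × 7 = 59.39 kip (transverse, base value).
(i) R_nwl + R_nwt = 135.7 kip; (ii) 0.85 R_nwl + 1.5 R_nwt = 154 kip.
R_n = max = 154 kip [governs: (ii)]; φR_n = 115.5 kip.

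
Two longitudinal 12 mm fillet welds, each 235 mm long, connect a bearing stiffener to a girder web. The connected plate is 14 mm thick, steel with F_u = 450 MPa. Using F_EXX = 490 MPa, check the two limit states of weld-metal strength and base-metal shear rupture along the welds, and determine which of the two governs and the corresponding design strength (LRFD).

t_e = 0.707 × 12 = 8.484 mm; L = 470 mm.
Weld metal: φR_n = 0.75 × 0.6 × 490 × 8.484 × 470 × 10⁻³ = 879.2 kN.
Base metal (shear rupture): φR_n = 0.75 × 0.6 × 450 × 14 × 470 × 10⁻³ = 1332 kN.
Governing: weld metal.

φR_n ≈ 879 kN (weld metal governs)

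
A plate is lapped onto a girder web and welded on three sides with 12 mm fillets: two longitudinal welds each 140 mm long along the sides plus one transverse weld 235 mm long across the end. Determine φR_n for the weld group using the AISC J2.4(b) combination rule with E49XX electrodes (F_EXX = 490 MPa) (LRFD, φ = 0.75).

φR_n ≈ 1100 kN

t_e = 0.707 × 12 = 8.484 mm.
R_nwl = 0.6 × 490 × 8.484 × 280 × 10⁻³ = 698.4 kN (longitudinal, 2 welds).
R_nwt = 0.6 × 490 × 8.484 × 235 × 10⁻³ = 586.2 kN (transverse, base value).
(i) R_nwl + R_nwt = 1285 kN; (ii) 0.85 R_nwl + 1.5 R_nwt = 1473 kN.
R_n = max = 1473 kN [governs: (ii)]; φR_n = 1105 kN.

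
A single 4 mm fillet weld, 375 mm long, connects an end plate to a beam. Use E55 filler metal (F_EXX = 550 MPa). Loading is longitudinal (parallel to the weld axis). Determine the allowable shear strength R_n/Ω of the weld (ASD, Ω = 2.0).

Effective throat t_e = 0.707 × 4 = 2.828 mm.
Total length L = 375 mm; A_we = 2.828 × 375 = 1060 mm².
F_nw = 0.6 F_EXX = 0.6 × 550 = 330 MPa.
R_n = 330 × 1060 × 10⁻³ = 350 kN; R_n/Ω = 350/2.0 = 175 kN.

R_n/Ω ≈ 175 kN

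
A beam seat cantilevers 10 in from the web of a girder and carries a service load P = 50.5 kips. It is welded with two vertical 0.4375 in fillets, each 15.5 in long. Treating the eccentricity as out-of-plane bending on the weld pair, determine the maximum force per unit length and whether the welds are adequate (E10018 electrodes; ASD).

E100XX → F_EXX = 100 ksi.
L_w = 2 × 15.5 = 31 in; section modulus (unit throat) S = 2 × L²/6 = 80.08 in².
Direct shear f_v = P/L_w = 50.5/31 = 1.629 kip/in.
Moment M = P × e = 50.5 × 10 = 505 kip·in; bending f_b = M/S = 6.306 kip/in.
f_max = √(f_v² + f_b²) = √(1.629² + 6.306²) = 6.513 kip/in.
r_n/Ω = (1/2.0) × 0.6 × 100 × (0.707 × 0.4375) = 9.279 kip/in → adequate.

f_max ≈ 6.51 kip/in; adequate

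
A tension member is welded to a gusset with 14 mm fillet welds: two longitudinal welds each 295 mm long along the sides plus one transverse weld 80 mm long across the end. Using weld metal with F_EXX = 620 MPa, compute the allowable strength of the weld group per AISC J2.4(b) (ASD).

R_n/Ω ≈ 1230 kN

t_e = 0.707 × 14 = 9.898 mm.
R_nwl = 0.6 × 620 × 9.898 × 590 × 10⁻³ = 2172 kN (longitudinal, 2 welds).
R_nwt = 0.6 × 620 × 9.898 × 80 × 10⁻³ = 294.6 kN (transverse, base value).
(i) R_nwl + R_nwt = 2467 kN; (ii) 0.85 R_nwl + 1.5 R_nwt = 2288 kN.
R_n = max = 2467 kN [governs: (i)]; R_n/Ω = 1233 kN.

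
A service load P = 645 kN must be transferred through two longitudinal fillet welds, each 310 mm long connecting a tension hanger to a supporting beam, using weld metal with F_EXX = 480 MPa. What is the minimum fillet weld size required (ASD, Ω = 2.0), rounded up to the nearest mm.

Total weld length L = 620 mm.
Required throat t_e = P × Ω / (0.6 F_EXX × L) = 645 × 2.0 / (0.6 × 480 × 620 × 10⁻³) = 7.224 mm.
Required leg w = t_e / 0.707 = 10.22 mm → use 11 mm.

w = 11 mm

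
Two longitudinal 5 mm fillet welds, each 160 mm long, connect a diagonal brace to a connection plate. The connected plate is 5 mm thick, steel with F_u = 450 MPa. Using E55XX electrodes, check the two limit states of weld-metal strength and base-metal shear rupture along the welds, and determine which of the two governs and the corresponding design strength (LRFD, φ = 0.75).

φR_n ≈ 280 kN (weld metal governs)

E55XX → F_EXX = 550 MPa.
t_e = 0.707 × 5 = 3.535 mm; L = 320 mm.
Weld metal: φR_n = 0.75 × 0.6 × 550 × 3.535 × 320 × 10⁻³ = 280 kN.
Base metal (shear rupture): φR_n = 0.75 × 0.6 × 450 × 5 × 320 × 10⁻³ = 324 kN.
Governing: weld metal.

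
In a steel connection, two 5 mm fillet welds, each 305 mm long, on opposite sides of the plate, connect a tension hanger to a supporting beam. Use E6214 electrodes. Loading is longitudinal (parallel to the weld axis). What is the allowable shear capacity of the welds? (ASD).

R_n/Ω ≈ 401 kN

E62XX → F_EXX = 620 MPa.
Effective throat t_e = 0.707 × 5 = 3.535 mm.
Total length L = 610 mm; A_we = 3.535 × 610 = 2156 mm².
F_nw = 0.6 F_EXX = 0.6 × 620 = 372 MPa.
R_n = 372 × 2156 × 10⁻³ = 802.2 kN; R_n/Ω = 802.2/2.0 = 401.1 kN.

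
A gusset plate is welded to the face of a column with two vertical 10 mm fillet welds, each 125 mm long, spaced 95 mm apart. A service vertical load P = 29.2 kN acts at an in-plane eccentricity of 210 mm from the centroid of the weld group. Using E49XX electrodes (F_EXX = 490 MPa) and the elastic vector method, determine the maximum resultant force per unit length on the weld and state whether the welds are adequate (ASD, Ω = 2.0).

f_max ≈ 619 N/mm; adequate

Total weld length L_w = 250 mm. Treat welds as unit-width lines.
Polar moment about centroid: J = 2[d³/12 + d(b/2)²] = 2[125³/12 + 125×47.5²] = 889600 mm³.
Direct shear f_v = P/L_w = 29.2×10³ / 250 = 116.8 N/mm (vertical).
Torsion M = P·e = 29.2×10³ × 210 = 6132000 N·mm.
Critical point at (x, y) = (47.5, 62.5) from centroid. f_tx = M·y/J = 430.8 N/mm; f_ty = M·x/J = 327.4 N/mm.
Resultant f_max = √[f_tx² + (f_v + f_ty)²] = √[430.8² + (116.8 + 327.4)²] = 618.8 N/mm.
Capacity per unit length: r_n/Ω = (1/2.0) × 0.6 × 490 × (0.707 × 10) = 1039 N/mm.
618.8 ≤ 1039 → adequate.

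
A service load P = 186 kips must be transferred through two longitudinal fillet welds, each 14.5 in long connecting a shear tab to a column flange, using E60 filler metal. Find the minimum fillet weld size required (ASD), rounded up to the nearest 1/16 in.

w = 9/16 in

E60XX → F_EXX = 60 ksi.
Total weld length L = 29 in.
Required throat t_e = P × Ω / (0.6 F_EXX × L) = 186 × 2.0 / (0.6 × 60 × 29) = 0.3563 in.
Required leg w = t_e / 0.707 = 0.504 in → use 9/16 in.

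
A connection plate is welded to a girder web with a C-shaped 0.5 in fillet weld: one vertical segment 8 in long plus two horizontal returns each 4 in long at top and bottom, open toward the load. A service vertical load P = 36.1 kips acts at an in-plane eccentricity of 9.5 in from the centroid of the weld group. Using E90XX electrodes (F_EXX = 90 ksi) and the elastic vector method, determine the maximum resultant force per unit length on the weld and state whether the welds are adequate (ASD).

Total weld length L_w = 16 in. Treat welds as unit-width lines.
Centroid: x̄ = 2×4×2 / 16 = 1 in from the vertical weld.
Polar moment about centroid: J = I_x + I_y = [8³/12 + 2×4×4²] + [8×1² + 2(4³/12 + 4×1²)] = 197.3 in³.
Direct shear f_v = P/L_w = 36.1 / 16 = 2.256 kip/in (vertical).
Torsion M = P·e = 36.1 × 9.5 = 342.95 kip·in.
Critical point at (x, y) = (3, 4) from centroid. f_tx = M·y/J = 6.952 kip/in; f_ty = M·x/J = 5.214 kip/in.
Resultant f_max = √[f_tx² + (f_v + f_ty)²] = √[6.952² + (2.256 + 5.214)²] = 10.2 kip/in.
Capacity per unit length: r_n/Ω = (1/2.0) × 0.6 × 90 × (0.707 × 0.5) = 9.544 kip/in.
10.2 > 9.544 → NOT adequate.

f_max ≈ 10.2 kip/in; NOT adequate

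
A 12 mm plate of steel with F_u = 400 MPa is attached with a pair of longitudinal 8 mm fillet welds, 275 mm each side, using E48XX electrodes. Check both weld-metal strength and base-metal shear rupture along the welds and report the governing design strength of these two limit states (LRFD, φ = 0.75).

φR_n ≈ 672 kN (weld metal governs)

E48XX → F_EXX = 480 MPa.
t_e = 0.707 × 8 = 5.656 mm; L = 550 mm.
Weld metal: φR_n = 0.75 × 0.6 × 480 × 5.656 × 550 × 10⁻³ = 671.9 kN.
Base metal (shear rupture): φR_n = 0.75 × 0.6 × 400 × 12 × 550 × 10⁻³ = 1188 kN.
Governing: weld metal.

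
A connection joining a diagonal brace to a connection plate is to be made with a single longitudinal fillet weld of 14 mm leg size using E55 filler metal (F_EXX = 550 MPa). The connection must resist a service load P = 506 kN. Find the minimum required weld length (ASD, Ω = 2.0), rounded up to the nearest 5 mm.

L = 310 mm

Throat t_e = 0.707 × 14 = 9.898 mm.
r_n/Ω = (0.6 × 550 × 9.898) / 2.0 = 1633 N/mm = 1.633 kN/mm.
L_req = P / (r_n/Ω) = 506 / 1.633 = 309.8 mm total.
Round up → use L = 310 mm.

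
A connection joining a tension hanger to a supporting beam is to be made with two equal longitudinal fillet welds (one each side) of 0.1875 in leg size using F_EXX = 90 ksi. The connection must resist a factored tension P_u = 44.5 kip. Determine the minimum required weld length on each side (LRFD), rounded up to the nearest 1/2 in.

Throat t_e = 0.707 × 0.1875 = 0.1326 in.
φr_n = 0.75 × 0.6 × 90 × 0.1326 = 5.369 kip/in.
L_req = P_u / φr_n = 44.5 / 5.369 = 8.289 in total.
Per side: 8.289 / 2 = 4.144 in.
Round up → use L = 4.5 in on each side.

L = 4.5 in on each side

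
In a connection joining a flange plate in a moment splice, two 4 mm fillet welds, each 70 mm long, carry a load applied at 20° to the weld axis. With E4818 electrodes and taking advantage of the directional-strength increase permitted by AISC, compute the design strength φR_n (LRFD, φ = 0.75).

φR_n ≈ 94.1 kN

E48XX → F_EXX = 480 MPa.
t_e = 0.707 × 4 = 2.828 mm; A_we = 2.828 × 140 = 395.9 mm².
Directional factor: 1.0 + 0.5 sin^1.5(20°) = 1.1.
F_nw = 0.6 × 480 × 1.1 = 316.8 MPa.
φR_n = 0.75 × 316.8 × 395.9 × 10⁻³ = 94.07 kN.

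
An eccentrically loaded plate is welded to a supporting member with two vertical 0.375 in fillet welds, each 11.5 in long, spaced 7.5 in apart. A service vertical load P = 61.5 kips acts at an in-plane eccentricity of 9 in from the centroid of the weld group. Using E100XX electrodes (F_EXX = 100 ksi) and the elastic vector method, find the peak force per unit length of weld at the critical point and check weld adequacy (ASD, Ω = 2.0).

f_max ≈ 8.35 kip/in; NOT adequate

Total weld length L_w = 23 in. Treat welds as unit-width lines.
Polar moment about centroid: J = 2[d³/12 + d(b/2)²] = 2[11.5³/12 + 11.5×3.75²] = 576.9 in³.
Direct shear f_v = P/L_w = 61.5 / 23 = 2.674 kip/in (vertical).
Torsion M = P·e = 61.5 × 9 = 553.5 kip·in.
Critical point at (x, y) = (3.75, 5.75) from centroid. f_tx = M·y/J = 5.517 kip/in; f_ty = M·x/J = 3.598 kip/in.
Resultant f_max = √[f_tx² + (f_v + f_ty)²] = √[5.517² + (2.674 + 3.598)²] = 8.353 kip/in.
Capacity per unit length: r_n/Ω = (1/2.0) × 0.6 × 100 × (0.707 × 0.375) = 7.954 kip/in.
8.353 > 7.954 → NOT adequate.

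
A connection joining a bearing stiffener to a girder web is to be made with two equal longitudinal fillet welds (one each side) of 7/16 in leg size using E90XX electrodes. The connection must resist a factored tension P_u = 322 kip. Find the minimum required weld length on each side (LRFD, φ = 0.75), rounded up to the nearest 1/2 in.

L = 13 in on each side

E90XX → F_EXX = 90 ksi.
Throat t_e = 0.707 × 0.4375 = 0.3093 in.
φr_n = 0.75 × 0.6 × 90 × 0.3093 = 12.53 kip/in.
L_req = P_u / φr_n = 322 / 12.53 = 25.7 in total.
Per side: 25.7 / 2 = 12.85 in.
Round up → use L = 13 in on each side.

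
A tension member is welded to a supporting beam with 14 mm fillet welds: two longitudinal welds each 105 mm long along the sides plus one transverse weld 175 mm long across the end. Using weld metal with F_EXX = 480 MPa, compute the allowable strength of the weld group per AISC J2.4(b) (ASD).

t_e = 0.707 × 14 = 9.898 mm.
R_nwl = 0.6 × 480 × 9.898 × 210 × 10⁻³ = 598.6 kN (longitudinal, 2 welds).
R_nwt = 0.6 × 480 × 9.898 × 175 × 10⁻³ = 498.9 kN (transverse, base value).
(i) R_nwl + R_nwt = 1097 kN; (ii) 0.85 R_nwl + 1.5 R_nwt = 1257 kN.
R_n = max = 1257 kN [governs: (ii)]; R_n/Ω = 628.6 kN.

R_n/Ω ≈ 629 kN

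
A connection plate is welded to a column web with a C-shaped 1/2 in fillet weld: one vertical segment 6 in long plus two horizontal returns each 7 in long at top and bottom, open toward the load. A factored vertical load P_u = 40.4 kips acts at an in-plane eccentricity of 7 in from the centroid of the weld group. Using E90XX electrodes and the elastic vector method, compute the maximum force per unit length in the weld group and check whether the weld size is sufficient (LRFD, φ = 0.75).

E90XX → F_EXX = 90 ksi.
Total weld length L_w = 20 in. Treat welds as unit-width lines.
Centroid: x̄ = 2×7×3.5 / 20 = 2.45 in from the vertical weld.
Polar moment about centroid: J = I_x + I_y = [6³/12 + 2×7×3²] + [6×2.45² + 2(7³/12 + 7×1.05²)] = 252.6 in³.
Direct shear f_v = P/L_w = 40.4 / 20 = 2.02 kip/in (vertical).
Torsion M = P·e = 40.4 × 7 = 282.8 kip·in.
Critical point at (x, y) = (4.55, 3) from centroid. f_tx = M·y/J = 3.358 kip/in; f_ty = M·x/J = 5.094 kip/in.
Resultant f_max = √[f_tx² + (f_v + f_ty)²] = √[3.358² + (2.02 + 5.094)²] = 7.867 kip/in.
Capacity per unit length: φr_n = 0.75 × 0.6 × 90 × (0.707 × 0.5) = 14.32 kip/in.
7.867 ≤ 14.32 → adequate.

f_max ≈ 7.87 kip/in; adequate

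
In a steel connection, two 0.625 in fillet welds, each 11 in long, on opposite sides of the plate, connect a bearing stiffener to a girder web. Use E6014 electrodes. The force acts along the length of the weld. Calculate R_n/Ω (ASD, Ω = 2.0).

E60XX → F_EXX = 60 ksi.
Effective throat t_e = 0.707 × 0.625 = 0.4419 in.
Total length L = 22 in; A_we = 0.4419 × 22 = 9.721 in².
F_nw = 0.6 F_EXX = 0.6 × 60 = 36 ksi.
R_n = 36 × 9.721 = 350 kips; R_n/Ω = 350/2.0 = 175 kips.

R_n/Ω ≈ 175 kips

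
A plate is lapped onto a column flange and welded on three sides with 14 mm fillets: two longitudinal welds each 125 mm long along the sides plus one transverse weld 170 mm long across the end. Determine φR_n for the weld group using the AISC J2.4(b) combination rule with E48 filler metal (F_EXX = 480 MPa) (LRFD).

t_e = 0.707 × 14 = 9.898 mm.
R_nwl = 0.6 × 480 × 9.898 × 250 × 10⁻³ = 712.7 kN (longitudinal, 2 welds).
R_nwt = 0.6 × 480 × 9.898 × 170 × 10⁻³ = 484.6 kN (transverse, base value).
(i) R_nwl + R_nwt = 1197 kN; (ii) 0.85 R_nwl + 1.5 R_nwt = 1333 kN.
R_n = max = 1333 kN [governs: (ii)]; φR_n = 999.5 kN.

φR_n ≈ 1000 kN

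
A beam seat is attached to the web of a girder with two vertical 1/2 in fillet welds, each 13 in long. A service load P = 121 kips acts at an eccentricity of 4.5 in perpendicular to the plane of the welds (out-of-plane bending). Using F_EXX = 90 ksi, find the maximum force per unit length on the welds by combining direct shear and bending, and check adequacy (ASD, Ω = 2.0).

L_w = 2 × 13 = 26 in; section modulus (unit throat) S = 2 × L²/6 = 56.33 in².
Direct shear f_v = P/L_w = 121/26 = 4.654 kip/in.
Moment M = P × e = 121 × 4.5 = 544.5 kip·in; bending f_b = M/S = 9.666 kip/in.
f_max = √(f_v² + f_b²) = √(4.654² + 9.666²) = 10.73 kip/in.
r_n/Ω = (1/2.0) × 0.6 × 90 × (0.707 × 0.5) = 9.544 kip/in → NOT adequate.

f_max ≈ 10.7 kip/in; NOT adequate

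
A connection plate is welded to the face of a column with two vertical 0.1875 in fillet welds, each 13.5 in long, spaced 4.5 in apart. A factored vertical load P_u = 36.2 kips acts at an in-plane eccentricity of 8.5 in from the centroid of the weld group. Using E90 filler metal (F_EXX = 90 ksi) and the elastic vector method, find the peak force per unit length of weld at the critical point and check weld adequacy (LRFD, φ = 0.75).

Total weld length L_w = 27 in. Treat welds as unit-width lines.
Polar moment about centroid: J = 2[d³/12 + d(b/2)²] = 2[13.5³/12 + 13.5×2.25²] = 546.8 in³.
Direct shear f_v = P/L_w = 36.2 / 27 = 1.341 kip/in (vertical).
Torsion M = P·e = 36.2 × 8.5 = 307.7 kip·in.
Critical point at (x, y) = (2.25, 6.75) from centroid. f_tx = M·y/J = 3.799 kip/in; f_ty = M·x/J = 1.266 kip/in.
Resultant f_max = √[f_tx² + (f_v + f_ty)²] = √[3.799² + (1.341 + 1.266)²] = 4.607 kip/in.
Capacity per unit length: φr_n = 0.75 × 0.6 × 90 × (0.707 × 0.1875) = 5.369 kip/in.
4.607 ≤ 5.369 → adequate.

f_max ≈ 4.61 kip/in; adequate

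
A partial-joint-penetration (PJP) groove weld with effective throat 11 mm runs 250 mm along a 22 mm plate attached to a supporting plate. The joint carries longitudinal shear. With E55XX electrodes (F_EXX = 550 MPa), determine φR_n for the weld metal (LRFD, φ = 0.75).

Effective throat (given) t_e = 11 mm.
A_we = 11 × 250 = 2750 mm².
F_nw = 0.6 F_EXX = 330 MPa.
φR_n = 0.75 × 330 × 2750 × 10⁻³ = 680.6 kN.

φR_n ≈ 681 kN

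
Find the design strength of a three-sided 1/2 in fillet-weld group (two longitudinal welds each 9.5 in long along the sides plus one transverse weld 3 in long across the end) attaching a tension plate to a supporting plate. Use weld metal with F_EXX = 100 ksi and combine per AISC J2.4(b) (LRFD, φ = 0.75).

φR_n ≈ 350 kips

t_e = 0.707 × 0.5 = 0.3535 in.
R_nwl = 0.6 × 100 × 0.3535 × 19 = 403 kips (longitudinal, 2 welds).
R_nwt = 0.6 × 100 × 0.3535 × 3 = 63.63 kips (transverse, base value).
(i) R_nwl + R_nwt = 466.6 kips; (ii) 0.85 R_nwl + 1.5 R_nwt = 438 kips.
R_n = max = 466.6 kips [governs: (i)]; φR_n = 350 kips.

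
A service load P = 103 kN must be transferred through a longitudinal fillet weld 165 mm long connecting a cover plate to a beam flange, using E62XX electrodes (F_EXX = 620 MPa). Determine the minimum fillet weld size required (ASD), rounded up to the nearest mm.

w = 5 mm

Total weld length L = 165 mm.
Required throat t_e = P × Ω / (0.6 F_EXX × L) = 103 × 2.0 / (0.6 × 620 × 165 × 10⁻³) = 3.356 mm.
Required leg w = t_e / 0.707 = 4.747 mm → use 5 mm.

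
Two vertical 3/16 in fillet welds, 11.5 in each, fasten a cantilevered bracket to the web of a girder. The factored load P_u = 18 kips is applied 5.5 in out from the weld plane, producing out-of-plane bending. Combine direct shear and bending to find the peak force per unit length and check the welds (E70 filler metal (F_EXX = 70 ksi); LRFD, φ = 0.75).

f_max ≈ 2.38 kip/in; adequate

L_w = 2 × 11.5 = 23 in; section modulus (unit throat) S = 2 × L²/6 = 44.08 in².
Direct shear f_v = P/L_w = 18/23 = 0.7826 kip/in.
Moment M = P × e = 18 × 5.5 = 99 kip·in; bending f_b = M/S = 2.246 kip/in.
f_max = √(f_v² + f_b²) = √(0.7826² + 2.246²) = 2.378 kip/in.
φr_n = 0.75 × 0.6 × 70 × (0.707 × 0.1875) = 4.176 kip/in → adequate.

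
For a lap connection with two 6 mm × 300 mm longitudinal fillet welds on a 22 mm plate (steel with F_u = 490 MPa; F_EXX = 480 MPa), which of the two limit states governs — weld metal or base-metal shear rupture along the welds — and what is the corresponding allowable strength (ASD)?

R_n/Ω ≈ 367 kN (weld metal governs)

t_e = 0.707 × 6 = 4.242 mm; L = 600 mm.
Weld metal: R_n/Ω = (1/2.0) × 0.6 × 480 × 4.242 × 600 × 10⁻³ = 366.5 kN.
Base metal (shear rupture): R_n/Ω = (1/2.0) × 0.6 × 490 × 22 × 600 × 10⁻³ = 1940 kN.
Governing: weld metal.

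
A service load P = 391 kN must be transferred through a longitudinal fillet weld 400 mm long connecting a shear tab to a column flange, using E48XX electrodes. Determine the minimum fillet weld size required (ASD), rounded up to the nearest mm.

w = 10 mm

E48XX → F_EXX = 480 MPa.
Total weld length L = 400 mm.
Required throat t_e = P × Ω / (0.6 F_EXX × L) = 391 × 2.0 / (0.6 × 480 × 400 × 10⁻³) = 6.788 mm.
Required leg w = t_e / 0.707 = 9.601 mm → use 10 mm.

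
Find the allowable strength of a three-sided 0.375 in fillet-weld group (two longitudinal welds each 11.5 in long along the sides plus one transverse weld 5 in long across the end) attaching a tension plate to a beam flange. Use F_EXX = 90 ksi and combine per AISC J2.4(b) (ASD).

t_e = 0.707 × 0.375 = 0.2651 in.
R_nwl = 0.6 × 90 × 0.2651 × 23 = 329.3 kips (longitudinal, 2 welds).
R_nwt = 0.6 × 90 × 0.2651 × 5 = 71.58 kips (transverse, base value).
(i) R_nwl + R_nwt = 400.9 kips; (ii) 0.85 R_nwl + 1.5 R_nwt = 387.3 kips.
R_n = max = 400.9 kips [governs: (i)]; R_n/Ω = 200.4 kips.

R_n/Ω ≈ 200 kips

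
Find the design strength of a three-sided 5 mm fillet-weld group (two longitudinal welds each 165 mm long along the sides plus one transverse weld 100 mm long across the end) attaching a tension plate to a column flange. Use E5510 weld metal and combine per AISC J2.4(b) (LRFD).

φR_n ≈ 377 kN

E55XX → F_EXX = 550 MPa.
t_e = 0.707 × 5 = 3.535 mm.
R_nwl = 0.6 × 550 × 3.535 × 330 × 10⁻³ = 385 kN (longitudinal, 2 welds).
R_nwt = 0.6 × 550 × 3.535 × 100 × 10⁻³ = 116.7 kN (transverse, base value).
(i) R_nwl + R_nwt = 501.6 kN; (ii) 0.85 R_nwl + 1.5 R_nwt = 502.2 kN.
R_n = max = 502.2 kN [governs: (ii)]; φR_n = 376.6 kN.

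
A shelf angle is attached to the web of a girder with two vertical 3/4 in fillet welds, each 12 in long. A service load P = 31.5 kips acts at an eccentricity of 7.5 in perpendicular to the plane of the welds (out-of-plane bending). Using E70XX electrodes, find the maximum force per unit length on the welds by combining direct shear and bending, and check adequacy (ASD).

E70XX → F_EXX = 70 ksi.
L_w = 2 × 12 = 24 in; section modulus (unit throat) S = 2 × L²/6 = 48 in².
Direct shear f_v = P/L_w = 31.5/24 = 1.312 kip/in.
Moment M = P × e = 31.5 × 7.5 = 236.25 kip·in; bending f_b = M/S = 4.922 kip/in.
f_max = √(f_v² + f_b²) = √(1.312² + 4.922²) = 5.094 kip/in.
r_n/Ω = (1/2.0) × 0.6 × 70 × (0.707 × 0.75) = 11.14 kip/in → adequate.

f_max ≈ 5.09 kip/in; adequate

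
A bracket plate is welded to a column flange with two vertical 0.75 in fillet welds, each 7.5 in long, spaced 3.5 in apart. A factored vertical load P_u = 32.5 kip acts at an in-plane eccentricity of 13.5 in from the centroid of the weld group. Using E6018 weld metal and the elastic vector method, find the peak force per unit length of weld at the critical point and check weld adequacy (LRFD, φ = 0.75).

E60XX → F_EXX = 60 ksi.
Total weld length L_w = 15 in. Treat welds as unit-width lines.
Polar moment about centroid: J = 2[d³/12 + d(b/2)²] = 2[7.5³/12 + 7.5×1.75²] = 116.2 in³.
Direct shear f_v = P/L_w = 32.5 / 15 = 2.167 kip/in (vertical).
Torsion M = P·e = 32.5 × 13.5 = 438.75 kip·in.
Critical point at (x, y) = (1.75, 3.75) from centroid. f_tx = M·y/J = 14.15 kip/in; f_ty = M·x/J = 6.605 kip/in.
Resultant f_max = √[f_tx² + (f_v + f_ty)²] = √[14.15² + (2.167 + 6.605)²] = 16.65 kip/in.
Capacity per unit length: φr_n = 0.75 × 0.6 × 60 × (0.707 × 0.75) = 14.32 kip/in.
16.65 > 14.32 → NOT adequate.

f_max ≈ 16.7 kip/in; NOT adequate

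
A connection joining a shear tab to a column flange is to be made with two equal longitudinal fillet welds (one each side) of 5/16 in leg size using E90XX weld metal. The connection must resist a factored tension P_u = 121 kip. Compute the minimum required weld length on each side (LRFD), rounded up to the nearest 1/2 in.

E90XX → F_EXX = 90 ksi.
Throat t_e = 0.707 × 0.3125 = 0.2209 in.
φr_n = 0.75 × 0.6 × 90 × 0.2209 = 8.948 kip/in.
L_req = P_u / φr_n = 121 / 8.948 = 13.52 in total.
Per side: 13.52 / 2 = 6.761 in.
Round up → use L = 7 in on each side.

L = 7 in on each side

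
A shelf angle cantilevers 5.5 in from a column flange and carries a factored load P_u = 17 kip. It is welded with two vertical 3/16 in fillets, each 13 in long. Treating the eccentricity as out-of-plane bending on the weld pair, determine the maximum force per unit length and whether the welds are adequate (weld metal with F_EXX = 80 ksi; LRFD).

f_max ≈ 1.78 kip/in; adequate

L_w = 2 × 13 = 26 in; section modulus (unit throat) S = 2 × L²/6 = 56.33 in².
Direct shear f_v = P/L_w = 17/26 = 0.6538 kip/in.
Moment M = P × e = 17 × 5.5 = 93.5 kip·in; bending f_b = M/S = 1.66 kip/in.
f_max = √(f_v² + f_b²) = √(0.6538² + 1.66²) = 1.784 kip/in.
φr_n = 0.75 × 0.6 × 80 × (0.707 × 0.1875) = 4.772 kip/in → adequate.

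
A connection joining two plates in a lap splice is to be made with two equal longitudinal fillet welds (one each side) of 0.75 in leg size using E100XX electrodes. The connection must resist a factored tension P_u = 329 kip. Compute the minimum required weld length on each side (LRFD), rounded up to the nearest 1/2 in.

L = 7 in on each side

E100XX → F_EXX = 100 ksi.
Throat t_e = 0.707 × 0.75 = 0.5302 in.
φr_n = 0.75 × 0.6 × 100 × 0.5302 = 23.86 kip/in.
L_req = P_u / φr_n = 329 / 23.86 = 13.79 in total.
Per side: 13.79 / 2 = 6.894 in.
Round up → use L = 7 in on each side.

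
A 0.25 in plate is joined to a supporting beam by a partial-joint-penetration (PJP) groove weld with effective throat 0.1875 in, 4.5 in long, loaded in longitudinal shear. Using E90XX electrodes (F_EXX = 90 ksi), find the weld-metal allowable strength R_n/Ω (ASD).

R_n/Ω ≈ 22.8 kip

Effective throat (given) t_e = 0.1875 in.
A_we = 0.1875 × 4.5 = 0.8438 in².
F_nw = 0.6 F_EXX = 54 ksi.
R_n/Ω = (54 × 0.8438) / 2.0 = 22.78 kip.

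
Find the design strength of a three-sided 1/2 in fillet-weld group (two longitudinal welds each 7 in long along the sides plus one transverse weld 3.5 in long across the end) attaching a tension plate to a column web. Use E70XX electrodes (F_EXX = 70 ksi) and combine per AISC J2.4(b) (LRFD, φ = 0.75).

t_e = 0.707 × 0.5 = 0.3535 in.
R_nwl = 0.6 × 70 × 0.3535 × 14 = 207.9 kips (longitudinal, 2 welds).
R_nwt = 0.6 × 70 × 0.3535 × 3.5 = 51.96 kips (transverse, base value).
(i) R_nwl + R_nwt = 259.8 kips; (ii) 0.85 R_nwl + 1.5 R_nwt = 254.6 kips.
R_n = max = 259.8 kips [governs: (i)]; φR_n = 194.9 kips.

φR_n ≈ 195 kips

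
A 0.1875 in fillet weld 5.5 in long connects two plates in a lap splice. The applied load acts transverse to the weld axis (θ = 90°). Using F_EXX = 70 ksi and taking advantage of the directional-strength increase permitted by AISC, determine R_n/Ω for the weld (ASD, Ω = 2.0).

R_n/Ω ≈ 23 kip

t_e = 0.707 × 0.1875 = 0.1326 in; A_we = 0.1326 × 5.5 = 0.7291 in².
Directional factor: 1.0 + 0.5 sin^1.5(90°) = 1.5.
F_nw = 0.6 × 70 × 1.5 = 63 ksi.
R_n/Ω = (63 × 0.7291) / 2.0 = 22.97 kip.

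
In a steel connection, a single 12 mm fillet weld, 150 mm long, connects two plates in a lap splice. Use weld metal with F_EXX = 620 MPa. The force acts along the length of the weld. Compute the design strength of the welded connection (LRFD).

φR_n ≈ 355 kN

Effective throat t_e = 0.707 × 12 = 8.484 mm.
Total length L = 150 mm; A_we = 8.484 × 150 = 1273 mm².
F_nw = 0.6 F_EXX = 0.6 × 620 = 372 MPa.
φR_n = 0.75 × 372 × 1273 × 10⁻³ = 355.1 kN.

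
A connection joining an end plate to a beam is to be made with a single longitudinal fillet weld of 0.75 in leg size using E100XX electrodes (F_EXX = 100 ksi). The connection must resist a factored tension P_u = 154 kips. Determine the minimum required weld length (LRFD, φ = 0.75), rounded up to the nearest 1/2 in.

Throat t_e = 0.707 × 0.75 = 0.5302 in.
φr_n = 0.75 × 0.6 × 100 × 0.5302 = 23.86 kips/in.
L_req = P_u / φr_n = 154 / 23.86 = 6.454 in total.
Round up → use L = 6.5 in.

L = 6.5 in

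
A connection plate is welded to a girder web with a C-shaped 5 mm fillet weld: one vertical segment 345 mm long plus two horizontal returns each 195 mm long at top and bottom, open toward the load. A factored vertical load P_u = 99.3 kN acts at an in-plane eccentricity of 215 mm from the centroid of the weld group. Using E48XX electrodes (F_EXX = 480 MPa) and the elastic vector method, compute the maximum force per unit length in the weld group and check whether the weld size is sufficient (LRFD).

f_max ≈ 367 N/mm; adequate

Total weld length L_w = 735 mm. Treat welds as unit-width lines.
Centroid: x̄ = 2×195×97.5 / 735 = 51.73 mm from the vertical weld.
Polar moment about centroid: J = I_x + I_y = [345³/12 + 2×195×172.5²] + [345×51.73² + 2(195³/12 + 195×45.77²)] = 18000000 mm³.
Direct shear f_v = P/L_w = 99.3×10³ / 735 = 135.1 N/mm (vertical).
Torsion M = P·e = 99.3×10³ × 215 = 21350000 N·mm.
Critical point at (x, y) = (143.3, 172.5) from centroid. f_tx = M·y/J = 204.6 N/mm; f_ty = M·x/J = 169.9 N/mm.
Resultant f_max = √[f_tx² + (f_v + f_ty)²] = √[204.6² + (135.1 + 169.9)²] = 367.2 N/mm.
Capacity per unit length: φr_n = 0.75 × 0.6 × 480 × (0.707 × 5) = 763.6 N/mm.
367.2 ≤ 763.6 → adequate.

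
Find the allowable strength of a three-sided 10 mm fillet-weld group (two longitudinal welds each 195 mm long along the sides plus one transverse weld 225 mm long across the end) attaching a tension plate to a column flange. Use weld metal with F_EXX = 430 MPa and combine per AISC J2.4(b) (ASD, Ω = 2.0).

R_n/Ω ≈ 610 kN

t_e = 0.707 × 10 = 7.07 mm.
R_nwl = 0.6 × 430 × 7.07 × 390 × 10⁻³ = 711.4 kN (longitudinal, 2 welds).
R_nwt = 0.6 × 430 × 7.07 × 225 × 10⁻³ = 410.4 kN (transverse, base value).
(i) R_nwl + R_nwt = 1122 kN; (ii) 0.85 R_nwl + 1.5 R_nwt = 1220 kN.
R_n = max = 1220 kN [governs: (ii)]; R_n/Ω = 610.1 kN.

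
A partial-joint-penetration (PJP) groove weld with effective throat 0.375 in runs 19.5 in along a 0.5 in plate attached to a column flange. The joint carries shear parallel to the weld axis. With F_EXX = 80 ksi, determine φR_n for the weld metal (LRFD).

φR_n ≈ 263 kips

Effective throat (given) t_e = 0.375 in.
A_we = 0.375 × 19.5 = 7.312 in².
F_nw = 0.6 F_EXX = 48 ksi.
φR_n = 0.75 × 48 × 7.312 = 263.2 kips.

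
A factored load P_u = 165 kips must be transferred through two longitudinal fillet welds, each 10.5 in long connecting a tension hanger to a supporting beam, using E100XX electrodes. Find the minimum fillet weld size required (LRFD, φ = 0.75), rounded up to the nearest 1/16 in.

E100XX → F_EXX = 100 ksi.
Total weld length L = 21 in.
Required throat t_e = P_u / (φ × 0.6 F_EXX × L) = 165 / (0.75 × 0.6 × 100 × 21) = 0.1746 in.
Required leg w = t_e / 0.707 = 0.247 in → use 1/4 in.

w = 1/4 in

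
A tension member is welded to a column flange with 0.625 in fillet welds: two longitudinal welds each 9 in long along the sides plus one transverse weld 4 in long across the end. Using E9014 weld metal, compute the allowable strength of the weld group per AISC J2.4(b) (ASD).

E90XX → F_EXX = 90 ksi.
t_e = 0.707 × 0.625 = 0.4419 in.
R_nwl = 0.6 × 90 × 0.4419 × 18 = 429.5 kips (longitudinal, 2 welds).
R_nwt = 0.6 × 90 × 0.4419 × 4 = 95.44 kips (transverse, base value).
(i) R_nwl + R_nwt = 524.9 kips; (ii) 0.85 R_nwl + 1.5 R_nwt = 508.2 kips.
R_n = max = 524.9 kips [governs: (i)]; R_n/Ω = 262.5 kips.

R_n/Ω ≈ 262 kips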